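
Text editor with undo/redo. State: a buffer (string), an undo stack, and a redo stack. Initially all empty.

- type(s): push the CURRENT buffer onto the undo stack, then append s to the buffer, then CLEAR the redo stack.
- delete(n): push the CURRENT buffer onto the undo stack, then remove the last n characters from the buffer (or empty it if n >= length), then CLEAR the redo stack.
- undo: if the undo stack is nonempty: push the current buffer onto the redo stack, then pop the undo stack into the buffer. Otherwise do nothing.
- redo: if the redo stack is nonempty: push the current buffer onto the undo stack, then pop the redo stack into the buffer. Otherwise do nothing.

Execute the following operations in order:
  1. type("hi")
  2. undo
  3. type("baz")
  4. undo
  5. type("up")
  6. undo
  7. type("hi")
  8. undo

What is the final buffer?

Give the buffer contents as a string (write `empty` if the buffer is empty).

Answer: empty

Derivation:
After op 1 (type): buf='hi' undo_depth=1 redo_depth=0
After op 2 (undo): buf='(empty)' undo_depth=0 redo_depth=1
After op 3 (type): buf='baz' undo_depth=1 redo_depth=0
After op 4 (undo): buf='(empty)' undo_depth=0 redo_depth=1
After op 5 (type): buf='up' undo_depth=1 redo_depth=0
After op 6 (undo): buf='(empty)' undo_depth=0 redo_depth=1
After op 7 (type): buf='hi' undo_depth=1 redo_depth=0
After op 8 (undo): buf='(empty)' undo_depth=0 redo_depth=1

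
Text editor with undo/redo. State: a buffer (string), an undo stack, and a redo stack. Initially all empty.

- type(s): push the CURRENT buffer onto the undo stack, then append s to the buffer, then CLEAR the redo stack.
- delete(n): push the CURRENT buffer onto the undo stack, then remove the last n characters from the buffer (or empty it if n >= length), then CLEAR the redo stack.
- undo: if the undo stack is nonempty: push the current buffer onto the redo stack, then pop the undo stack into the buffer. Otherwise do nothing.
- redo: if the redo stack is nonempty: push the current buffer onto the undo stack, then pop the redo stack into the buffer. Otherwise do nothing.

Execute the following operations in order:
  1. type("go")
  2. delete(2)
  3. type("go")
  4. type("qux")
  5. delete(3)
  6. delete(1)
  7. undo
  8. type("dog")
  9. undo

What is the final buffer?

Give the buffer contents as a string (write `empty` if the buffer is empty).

After op 1 (type): buf='go' undo_depth=1 redo_depth=0
After op 2 (delete): buf='(empty)' undo_depth=2 redo_depth=0
After op 3 (type): buf='go' undo_depth=3 redo_depth=0
After op 4 (type): buf='goqux' undo_depth=4 redo_depth=0
After op 5 (delete): buf='go' undo_depth=5 redo_depth=0
After op 6 (delete): buf='g' undo_depth=6 redo_depth=0
After op 7 (undo): buf='go' undo_depth=5 redo_depth=1
After op 8 (type): buf='godog' undo_depth=6 redo_depth=0
After op 9 (undo): buf='go' undo_depth=5 redo_depth=1

Answer: go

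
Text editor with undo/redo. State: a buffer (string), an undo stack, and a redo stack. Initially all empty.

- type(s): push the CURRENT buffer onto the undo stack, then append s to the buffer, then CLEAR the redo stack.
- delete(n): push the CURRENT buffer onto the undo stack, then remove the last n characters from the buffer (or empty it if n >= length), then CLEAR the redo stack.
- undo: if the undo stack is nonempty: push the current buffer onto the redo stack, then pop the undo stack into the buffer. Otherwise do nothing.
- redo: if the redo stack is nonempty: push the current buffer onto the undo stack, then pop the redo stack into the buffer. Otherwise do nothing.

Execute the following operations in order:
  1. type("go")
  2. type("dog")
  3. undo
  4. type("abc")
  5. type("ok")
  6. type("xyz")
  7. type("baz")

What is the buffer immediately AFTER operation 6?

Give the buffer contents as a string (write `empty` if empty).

Answer: goabcokxyz

Derivation:
After op 1 (type): buf='go' undo_depth=1 redo_depth=0
After op 2 (type): buf='godog' undo_depth=2 redo_depth=0
After op 3 (undo): buf='go' undo_depth=1 redo_depth=1
After op 4 (type): buf='goabc' undo_depth=2 redo_depth=0
After op 5 (type): buf='goabcok' undo_depth=3 redo_depth=0
After op 6 (type): buf='goabcokxyz' undo_depth=4 redo_depth=0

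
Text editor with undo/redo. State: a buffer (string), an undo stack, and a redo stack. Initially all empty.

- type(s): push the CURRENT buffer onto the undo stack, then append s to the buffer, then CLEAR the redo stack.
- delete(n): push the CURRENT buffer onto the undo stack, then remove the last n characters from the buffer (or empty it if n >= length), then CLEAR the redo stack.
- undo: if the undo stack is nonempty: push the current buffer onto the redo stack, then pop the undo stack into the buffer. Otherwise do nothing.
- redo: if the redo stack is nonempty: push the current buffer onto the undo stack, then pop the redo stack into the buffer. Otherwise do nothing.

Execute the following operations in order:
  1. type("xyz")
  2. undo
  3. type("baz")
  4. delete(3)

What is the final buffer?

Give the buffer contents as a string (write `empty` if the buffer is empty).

After op 1 (type): buf='xyz' undo_depth=1 redo_depth=0
After op 2 (undo): buf='(empty)' undo_depth=0 redo_depth=1
After op 3 (type): buf='baz' undo_depth=1 redo_depth=0
After op 4 (delete): buf='(empty)' undo_depth=2 redo_depth=0

Answer: empty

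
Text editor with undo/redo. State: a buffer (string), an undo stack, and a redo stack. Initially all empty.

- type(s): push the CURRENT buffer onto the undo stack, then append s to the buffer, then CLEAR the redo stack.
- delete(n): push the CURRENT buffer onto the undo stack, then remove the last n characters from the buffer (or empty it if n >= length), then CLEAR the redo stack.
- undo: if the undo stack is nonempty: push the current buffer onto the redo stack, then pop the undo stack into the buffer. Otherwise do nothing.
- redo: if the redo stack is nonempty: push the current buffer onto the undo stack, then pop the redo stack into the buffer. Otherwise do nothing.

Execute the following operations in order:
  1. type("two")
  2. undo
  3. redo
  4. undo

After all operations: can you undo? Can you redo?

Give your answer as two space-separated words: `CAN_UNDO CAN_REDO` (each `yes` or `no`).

After op 1 (type): buf='two' undo_depth=1 redo_depth=0
After op 2 (undo): buf='(empty)' undo_depth=0 redo_depth=1
After op 3 (redo): buf='two' undo_depth=1 redo_depth=0
After op 4 (undo): buf='(empty)' undo_depth=0 redo_depth=1

Answer: no yes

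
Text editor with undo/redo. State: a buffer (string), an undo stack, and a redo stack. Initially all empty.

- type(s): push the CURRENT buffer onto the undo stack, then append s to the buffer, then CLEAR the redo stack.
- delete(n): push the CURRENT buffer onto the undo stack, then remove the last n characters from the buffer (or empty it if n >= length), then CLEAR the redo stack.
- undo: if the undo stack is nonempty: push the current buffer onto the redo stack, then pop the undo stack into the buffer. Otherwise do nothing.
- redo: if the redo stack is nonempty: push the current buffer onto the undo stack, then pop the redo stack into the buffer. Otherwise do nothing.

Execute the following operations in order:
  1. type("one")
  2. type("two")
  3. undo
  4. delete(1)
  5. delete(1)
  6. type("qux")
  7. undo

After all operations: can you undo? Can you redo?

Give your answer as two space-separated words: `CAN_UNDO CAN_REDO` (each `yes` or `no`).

After op 1 (type): buf='one' undo_depth=1 redo_depth=0
After op 2 (type): buf='onetwo' undo_depth=2 redo_depth=0
After op 3 (undo): buf='one' undo_depth=1 redo_depth=1
After op 4 (delete): buf='on' undo_depth=2 redo_depth=0
After op 5 (delete): buf='o' undo_depth=3 redo_depth=0
After op 6 (type): buf='oqux' undo_depth=4 redo_depth=0
After op 7 (undo): buf='o' undo_depth=3 redo_depth=1

Answer: yes yes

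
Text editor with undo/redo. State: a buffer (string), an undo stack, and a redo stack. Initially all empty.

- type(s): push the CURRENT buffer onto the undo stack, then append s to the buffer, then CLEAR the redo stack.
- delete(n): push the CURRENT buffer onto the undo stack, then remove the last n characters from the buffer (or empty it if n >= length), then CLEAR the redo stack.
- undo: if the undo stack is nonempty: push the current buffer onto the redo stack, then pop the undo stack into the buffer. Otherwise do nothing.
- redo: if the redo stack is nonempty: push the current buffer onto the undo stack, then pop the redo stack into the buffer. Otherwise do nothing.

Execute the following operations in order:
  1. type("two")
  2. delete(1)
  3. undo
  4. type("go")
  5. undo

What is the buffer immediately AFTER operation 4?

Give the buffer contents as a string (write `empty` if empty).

After op 1 (type): buf='two' undo_depth=1 redo_depth=0
After op 2 (delete): buf='tw' undo_depth=2 redo_depth=0
After op 3 (undo): buf='two' undo_depth=1 redo_depth=1
After op 4 (type): buf='twogo' undo_depth=2 redo_depth=0

Answer: twogo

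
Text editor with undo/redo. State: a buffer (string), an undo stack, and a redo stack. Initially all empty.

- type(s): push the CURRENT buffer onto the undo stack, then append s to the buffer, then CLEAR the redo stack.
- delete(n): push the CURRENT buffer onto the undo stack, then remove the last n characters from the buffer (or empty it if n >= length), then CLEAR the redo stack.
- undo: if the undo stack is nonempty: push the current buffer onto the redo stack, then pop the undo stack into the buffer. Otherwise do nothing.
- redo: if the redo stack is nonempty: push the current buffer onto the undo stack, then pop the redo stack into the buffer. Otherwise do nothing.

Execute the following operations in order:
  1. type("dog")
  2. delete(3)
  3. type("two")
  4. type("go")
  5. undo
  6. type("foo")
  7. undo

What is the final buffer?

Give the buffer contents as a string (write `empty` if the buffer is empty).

After op 1 (type): buf='dog' undo_depth=1 redo_depth=0
After op 2 (delete): buf='(empty)' undo_depth=2 redo_depth=0
After op 3 (type): buf='two' undo_depth=3 redo_depth=0
After op 4 (type): buf='twogo' undo_depth=4 redo_depth=0
After op 5 (undo): buf='two' undo_depth=3 redo_depth=1
After op 6 (type): buf='twofoo' undo_depth=4 redo_depth=0
After op 7 (undo): buf='two' undo_depth=3 redo_depth=1

Answer: two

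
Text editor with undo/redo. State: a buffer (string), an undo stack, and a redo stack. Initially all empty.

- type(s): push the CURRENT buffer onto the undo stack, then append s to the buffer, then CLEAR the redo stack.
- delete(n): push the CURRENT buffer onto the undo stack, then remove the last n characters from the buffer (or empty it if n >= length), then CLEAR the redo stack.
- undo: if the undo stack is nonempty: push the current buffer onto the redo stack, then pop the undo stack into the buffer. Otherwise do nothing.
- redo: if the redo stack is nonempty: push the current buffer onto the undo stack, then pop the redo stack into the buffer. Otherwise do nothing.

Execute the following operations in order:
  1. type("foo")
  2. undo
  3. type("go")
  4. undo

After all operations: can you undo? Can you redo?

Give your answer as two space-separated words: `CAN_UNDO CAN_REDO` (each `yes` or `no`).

After op 1 (type): buf='foo' undo_depth=1 redo_depth=0
After op 2 (undo): buf='(empty)' undo_depth=0 redo_depth=1
After op 3 (type): buf='go' undo_depth=1 redo_depth=0
After op 4 (undo): buf='(empty)' undo_depth=0 redo_depth=1

Answer: no yes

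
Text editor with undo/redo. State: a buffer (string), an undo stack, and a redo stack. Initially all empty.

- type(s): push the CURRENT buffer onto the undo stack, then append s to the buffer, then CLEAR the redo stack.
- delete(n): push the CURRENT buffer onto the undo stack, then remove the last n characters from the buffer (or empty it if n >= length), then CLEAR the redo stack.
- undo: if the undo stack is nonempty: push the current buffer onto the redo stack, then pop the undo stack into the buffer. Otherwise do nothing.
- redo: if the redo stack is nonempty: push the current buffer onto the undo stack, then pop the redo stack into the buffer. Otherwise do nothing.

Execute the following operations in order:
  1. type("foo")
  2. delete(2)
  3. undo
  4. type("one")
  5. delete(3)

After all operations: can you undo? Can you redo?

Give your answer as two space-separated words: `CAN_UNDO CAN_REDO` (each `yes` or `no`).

After op 1 (type): buf='foo' undo_depth=1 redo_depth=0
After op 2 (delete): buf='f' undo_depth=2 redo_depth=0
After op 3 (undo): buf='foo' undo_depth=1 redo_depth=1
After op 4 (type): buf='fooone' undo_depth=2 redo_depth=0
After op 5 (delete): buf='foo' undo_depth=3 redo_depth=0

Answer: yes no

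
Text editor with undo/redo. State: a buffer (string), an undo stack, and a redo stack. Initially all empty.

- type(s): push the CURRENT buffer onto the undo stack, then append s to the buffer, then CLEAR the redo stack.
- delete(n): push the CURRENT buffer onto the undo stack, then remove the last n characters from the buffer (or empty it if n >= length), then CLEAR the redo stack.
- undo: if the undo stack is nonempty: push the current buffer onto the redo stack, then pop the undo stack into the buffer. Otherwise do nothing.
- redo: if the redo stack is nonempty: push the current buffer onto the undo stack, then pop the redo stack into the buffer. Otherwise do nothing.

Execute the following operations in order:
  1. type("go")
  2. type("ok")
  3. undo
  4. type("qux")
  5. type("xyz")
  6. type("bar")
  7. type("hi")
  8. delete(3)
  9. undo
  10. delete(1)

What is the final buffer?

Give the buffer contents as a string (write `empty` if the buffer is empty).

Answer: goquxxyzbarh

Derivation:
After op 1 (type): buf='go' undo_depth=1 redo_depth=0
After op 2 (type): buf='gook' undo_depth=2 redo_depth=0
After op 3 (undo): buf='go' undo_depth=1 redo_depth=1
After op 4 (type): buf='goqux' undo_depth=2 redo_depth=0
After op 5 (type): buf='goquxxyz' undo_depth=3 redo_depth=0
After op 6 (type): buf='goquxxyzbar' undo_depth=4 redo_depth=0
After op 7 (type): buf='goquxxyzbarhi' undo_depth=5 redo_depth=0
After op 8 (delete): buf='goquxxyzba' undo_depth=6 redo_depth=0
After op 9 (undo): buf='goquxxyzbarhi' undo_depth=5 redo_depth=1
After op 10 (delete): buf='goquxxyzbarh' undo_depth=6 redo_depth=0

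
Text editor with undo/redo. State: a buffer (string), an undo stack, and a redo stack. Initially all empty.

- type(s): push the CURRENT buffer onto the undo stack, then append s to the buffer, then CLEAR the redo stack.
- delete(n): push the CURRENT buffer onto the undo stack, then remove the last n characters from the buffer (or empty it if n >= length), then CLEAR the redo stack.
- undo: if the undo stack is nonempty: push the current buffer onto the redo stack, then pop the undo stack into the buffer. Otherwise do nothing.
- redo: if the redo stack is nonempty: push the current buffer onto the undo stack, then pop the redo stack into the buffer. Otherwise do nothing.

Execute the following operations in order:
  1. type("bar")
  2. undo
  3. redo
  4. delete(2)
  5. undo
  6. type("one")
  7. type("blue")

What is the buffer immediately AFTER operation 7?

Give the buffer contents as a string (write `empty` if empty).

Answer: baroneblue

Derivation:
After op 1 (type): buf='bar' undo_depth=1 redo_depth=0
After op 2 (undo): buf='(empty)' undo_depth=0 redo_depth=1
After op 3 (redo): buf='bar' undo_depth=1 redo_depth=0
After op 4 (delete): buf='b' undo_depth=2 redo_depth=0
After op 5 (undo): buf='bar' undo_depth=1 redo_depth=1
After op 6 (type): buf='barone' undo_depth=2 redo_depth=0
After op 7 (type): buf='baroneblue' undo_depth=3 redo_depth=0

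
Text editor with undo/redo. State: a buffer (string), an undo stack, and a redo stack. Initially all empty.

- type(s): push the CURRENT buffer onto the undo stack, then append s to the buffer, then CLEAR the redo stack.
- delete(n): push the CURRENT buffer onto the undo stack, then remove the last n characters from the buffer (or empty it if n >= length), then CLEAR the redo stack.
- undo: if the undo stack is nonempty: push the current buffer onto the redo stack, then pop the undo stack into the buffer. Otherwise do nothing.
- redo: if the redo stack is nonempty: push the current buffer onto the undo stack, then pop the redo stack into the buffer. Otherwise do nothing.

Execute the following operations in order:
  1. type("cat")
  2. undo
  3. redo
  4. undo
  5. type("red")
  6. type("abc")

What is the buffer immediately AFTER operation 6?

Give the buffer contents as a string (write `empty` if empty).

Answer: redabc

Derivation:
After op 1 (type): buf='cat' undo_depth=1 redo_depth=0
After op 2 (undo): buf='(empty)' undo_depth=0 redo_depth=1
After op 3 (redo): buf='cat' undo_depth=1 redo_depth=0
After op 4 (undo): buf='(empty)' undo_depth=0 redo_depth=1
After op 5 (type): buf='red' undo_depth=1 redo_depth=0
After op 6 (type): buf='redabc' undo_depth=2 redo_depth=0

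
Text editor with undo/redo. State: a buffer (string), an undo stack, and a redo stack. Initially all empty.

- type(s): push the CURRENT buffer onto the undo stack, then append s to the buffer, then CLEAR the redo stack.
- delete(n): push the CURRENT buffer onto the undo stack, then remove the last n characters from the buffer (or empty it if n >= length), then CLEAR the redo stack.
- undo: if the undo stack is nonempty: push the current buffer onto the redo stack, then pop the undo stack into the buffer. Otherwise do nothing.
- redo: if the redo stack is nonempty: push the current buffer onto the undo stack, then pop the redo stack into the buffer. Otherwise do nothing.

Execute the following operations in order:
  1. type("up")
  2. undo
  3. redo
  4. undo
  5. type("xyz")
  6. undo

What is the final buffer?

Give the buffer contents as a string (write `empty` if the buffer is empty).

Answer: empty

Derivation:
After op 1 (type): buf='up' undo_depth=1 redo_depth=0
After op 2 (undo): buf='(empty)' undo_depth=0 redo_depth=1
After op 3 (redo): buf='up' undo_depth=1 redo_depth=0
After op 4 (undo): buf='(empty)' undo_depth=0 redo_depth=1
After op 5 (type): buf='xyz' undo_depth=1 redo_depth=0
After op 6 (undo): buf='(empty)' undo_depth=0 redo_depth=1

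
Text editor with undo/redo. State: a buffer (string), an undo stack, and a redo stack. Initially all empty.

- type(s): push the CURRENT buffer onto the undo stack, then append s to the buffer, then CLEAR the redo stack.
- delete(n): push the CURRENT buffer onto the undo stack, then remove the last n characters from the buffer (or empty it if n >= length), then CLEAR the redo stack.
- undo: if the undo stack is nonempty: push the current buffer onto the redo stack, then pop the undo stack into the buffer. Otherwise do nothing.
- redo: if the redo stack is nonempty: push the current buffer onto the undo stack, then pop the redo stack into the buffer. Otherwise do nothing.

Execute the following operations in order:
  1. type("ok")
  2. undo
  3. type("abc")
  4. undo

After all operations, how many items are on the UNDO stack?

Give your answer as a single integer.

Answer: 0

Derivation:
After op 1 (type): buf='ok' undo_depth=1 redo_depth=0
After op 2 (undo): buf='(empty)' undo_depth=0 redo_depth=1
After op 3 (type): buf='abc' undo_depth=1 redo_depth=0
After op 4 (undo): buf='(empty)' undo_depth=0 redo_depth=1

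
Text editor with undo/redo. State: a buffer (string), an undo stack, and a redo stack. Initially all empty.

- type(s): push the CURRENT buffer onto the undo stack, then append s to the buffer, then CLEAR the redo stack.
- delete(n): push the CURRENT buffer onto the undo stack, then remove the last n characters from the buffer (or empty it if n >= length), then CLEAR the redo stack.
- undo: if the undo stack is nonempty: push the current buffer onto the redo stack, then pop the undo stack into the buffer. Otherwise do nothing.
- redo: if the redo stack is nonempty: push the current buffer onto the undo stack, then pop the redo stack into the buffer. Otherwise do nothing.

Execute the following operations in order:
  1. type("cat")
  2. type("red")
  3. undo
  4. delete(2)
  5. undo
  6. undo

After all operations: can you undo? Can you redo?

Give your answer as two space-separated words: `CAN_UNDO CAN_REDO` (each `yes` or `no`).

After op 1 (type): buf='cat' undo_depth=1 redo_depth=0
After op 2 (type): buf='catred' undo_depth=2 redo_depth=0
After op 3 (undo): buf='cat' undo_depth=1 redo_depth=1
After op 4 (delete): buf='c' undo_depth=2 redo_depth=0
After op 5 (undo): buf='cat' undo_depth=1 redo_depth=1
After op 6 (undo): buf='(empty)' undo_depth=0 redo_depth=2

Answer: no yes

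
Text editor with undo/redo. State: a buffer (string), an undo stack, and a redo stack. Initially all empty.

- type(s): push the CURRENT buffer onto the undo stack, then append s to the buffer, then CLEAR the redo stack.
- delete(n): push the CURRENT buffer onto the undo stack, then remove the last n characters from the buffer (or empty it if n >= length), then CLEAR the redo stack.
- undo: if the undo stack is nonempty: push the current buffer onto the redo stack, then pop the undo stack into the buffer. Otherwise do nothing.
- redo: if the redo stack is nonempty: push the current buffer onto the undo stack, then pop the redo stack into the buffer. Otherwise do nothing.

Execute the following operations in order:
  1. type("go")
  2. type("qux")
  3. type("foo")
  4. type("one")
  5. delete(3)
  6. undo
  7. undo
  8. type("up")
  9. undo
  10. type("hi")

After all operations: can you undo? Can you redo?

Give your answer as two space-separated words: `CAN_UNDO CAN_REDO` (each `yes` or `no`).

After op 1 (type): buf='go' undo_depth=1 redo_depth=0
After op 2 (type): buf='goqux' undo_depth=2 redo_depth=0
After op 3 (type): buf='goquxfoo' undo_depth=3 redo_depth=0
After op 4 (type): buf='goquxfooone' undo_depth=4 redo_depth=0
After op 5 (delete): buf='goquxfoo' undo_depth=5 redo_depth=0
After op 6 (undo): buf='goquxfooone' undo_depth=4 redo_depth=1
After op 7 (undo): buf='goquxfoo' undo_depth=3 redo_depth=2
After op 8 (type): buf='goquxfooup' undo_depth=4 redo_depth=0
After op 9 (undo): buf='goquxfoo' undo_depth=3 redo_depth=1
After op 10 (type): buf='goquxfoohi' undo_depth=4 redo_depth=0

Answer: yes no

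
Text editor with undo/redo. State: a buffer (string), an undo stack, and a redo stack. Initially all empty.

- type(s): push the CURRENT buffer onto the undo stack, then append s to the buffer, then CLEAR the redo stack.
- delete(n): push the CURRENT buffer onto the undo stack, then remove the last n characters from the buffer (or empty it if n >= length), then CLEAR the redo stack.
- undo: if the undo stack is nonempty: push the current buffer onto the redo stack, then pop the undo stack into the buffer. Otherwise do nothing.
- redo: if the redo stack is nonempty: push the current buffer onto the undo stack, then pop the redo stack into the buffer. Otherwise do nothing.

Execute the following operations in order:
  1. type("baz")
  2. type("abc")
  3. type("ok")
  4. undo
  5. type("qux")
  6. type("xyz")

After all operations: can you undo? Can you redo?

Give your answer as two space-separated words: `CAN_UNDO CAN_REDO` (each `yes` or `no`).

After op 1 (type): buf='baz' undo_depth=1 redo_depth=0
After op 2 (type): buf='bazabc' undo_depth=2 redo_depth=0
After op 3 (type): buf='bazabcok' undo_depth=3 redo_depth=0
After op 4 (undo): buf='bazabc' undo_depth=2 redo_depth=1
After op 5 (type): buf='bazabcqux' undo_depth=3 redo_depth=0
After op 6 (type): buf='bazabcquxxyz' undo_depth=4 redo_depth=0

Answer: yes no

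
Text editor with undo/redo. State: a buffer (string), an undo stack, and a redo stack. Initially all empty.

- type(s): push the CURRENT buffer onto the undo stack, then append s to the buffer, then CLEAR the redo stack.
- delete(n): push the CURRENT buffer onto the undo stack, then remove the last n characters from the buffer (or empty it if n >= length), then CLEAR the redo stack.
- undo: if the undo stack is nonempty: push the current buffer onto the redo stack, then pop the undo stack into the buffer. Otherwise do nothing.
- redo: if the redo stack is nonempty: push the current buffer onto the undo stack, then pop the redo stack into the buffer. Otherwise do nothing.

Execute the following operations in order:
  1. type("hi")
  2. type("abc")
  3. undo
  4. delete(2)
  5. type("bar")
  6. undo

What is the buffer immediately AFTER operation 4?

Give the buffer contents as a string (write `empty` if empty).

Answer: empty

Derivation:
After op 1 (type): buf='hi' undo_depth=1 redo_depth=0
After op 2 (type): buf='hiabc' undo_depth=2 redo_depth=0
After op 3 (undo): buf='hi' undo_depth=1 redo_depth=1
After op 4 (delete): buf='(empty)' undo_depth=2 redo_depth=0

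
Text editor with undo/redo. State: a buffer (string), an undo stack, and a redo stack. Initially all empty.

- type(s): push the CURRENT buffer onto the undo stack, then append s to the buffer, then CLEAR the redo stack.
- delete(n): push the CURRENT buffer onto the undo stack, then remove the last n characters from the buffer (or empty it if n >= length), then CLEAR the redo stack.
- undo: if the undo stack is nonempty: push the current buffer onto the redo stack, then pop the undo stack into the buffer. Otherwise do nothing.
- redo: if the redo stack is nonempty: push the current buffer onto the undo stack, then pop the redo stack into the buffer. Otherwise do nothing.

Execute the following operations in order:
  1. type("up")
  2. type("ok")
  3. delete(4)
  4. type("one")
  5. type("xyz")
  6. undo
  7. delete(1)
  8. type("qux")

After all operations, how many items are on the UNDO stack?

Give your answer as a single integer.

After op 1 (type): buf='up' undo_depth=1 redo_depth=0
After op 2 (type): buf='upok' undo_depth=2 redo_depth=0
After op 3 (delete): buf='(empty)' undo_depth=3 redo_depth=0
After op 4 (type): buf='one' undo_depth=4 redo_depth=0
After op 5 (type): buf='onexyz' undo_depth=5 redo_depth=0
After op 6 (undo): buf='one' undo_depth=4 redo_depth=1
After op 7 (delete): buf='on' undo_depth=5 redo_depth=0
After op 8 (type): buf='onqux' undo_depth=6 redo_depth=0

Answer: 6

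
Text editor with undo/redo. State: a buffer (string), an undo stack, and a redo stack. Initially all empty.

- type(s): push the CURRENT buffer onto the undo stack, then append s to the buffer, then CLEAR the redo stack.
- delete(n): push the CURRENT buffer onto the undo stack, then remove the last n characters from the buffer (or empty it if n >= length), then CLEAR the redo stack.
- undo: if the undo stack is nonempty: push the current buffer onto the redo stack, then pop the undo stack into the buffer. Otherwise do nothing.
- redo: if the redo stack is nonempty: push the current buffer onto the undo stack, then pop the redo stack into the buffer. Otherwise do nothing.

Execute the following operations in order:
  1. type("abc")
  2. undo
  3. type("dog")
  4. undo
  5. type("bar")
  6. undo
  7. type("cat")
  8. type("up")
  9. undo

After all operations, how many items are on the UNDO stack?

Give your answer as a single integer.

After op 1 (type): buf='abc' undo_depth=1 redo_depth=0
After op 2 (undo): buf='(empty)' undo_depth=0 redo_depth=1
After op 3 (type): buf='dog' undo_depth=1 redo_depth=0
After op 4 (undo): buf='(empty)' undo_depth=0 redo_depth=1
After op 5 (type): buf='bar' undo_depth=1 redo_depth=0
After op 6 (undo): buf='(empty)' undo_depth=0 redo_depth=1
After op 7 (type): buf='cat' undo_depth=1 redo_depth=0
After op 8 (type): buf='catup' undo_depth=2 redo_depth=0
After op 9 (undo): buf='cat' undo_depth=1 redo_depth=1

Answer: 1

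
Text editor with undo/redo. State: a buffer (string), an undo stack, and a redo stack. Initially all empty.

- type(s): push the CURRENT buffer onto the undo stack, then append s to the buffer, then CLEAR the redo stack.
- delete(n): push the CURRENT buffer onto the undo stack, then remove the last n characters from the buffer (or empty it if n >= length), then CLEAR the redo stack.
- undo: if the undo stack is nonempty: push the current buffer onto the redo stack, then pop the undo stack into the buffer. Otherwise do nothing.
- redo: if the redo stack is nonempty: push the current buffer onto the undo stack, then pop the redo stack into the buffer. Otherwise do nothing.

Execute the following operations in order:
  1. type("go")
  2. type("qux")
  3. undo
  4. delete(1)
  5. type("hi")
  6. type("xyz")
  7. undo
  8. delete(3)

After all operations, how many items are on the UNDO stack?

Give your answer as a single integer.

After op 1 (type): buf='go' undo_depth=1 redo_depth=0
After op 2 (type): buf='goqux' undo_depth=2 redo_depth=0
After op 3 (undo): buf='go' undo_depth=1 redo_depth=1
After op 4 (delete): buf='g' undo_depth=2 redo_depth=0
After op 5 (type): buf='ghi' undo_depth=3 redo_depth=0
After op 6 (type): buf='ghixyz' undo_depth=4 redo_depth=0
After op 7 (undo): buf='ghi' undo_depth=3 redo_depth=1
After op 8 (delete): buf='(empty)' undo_depth=4 redo_depth=0

Answer: 4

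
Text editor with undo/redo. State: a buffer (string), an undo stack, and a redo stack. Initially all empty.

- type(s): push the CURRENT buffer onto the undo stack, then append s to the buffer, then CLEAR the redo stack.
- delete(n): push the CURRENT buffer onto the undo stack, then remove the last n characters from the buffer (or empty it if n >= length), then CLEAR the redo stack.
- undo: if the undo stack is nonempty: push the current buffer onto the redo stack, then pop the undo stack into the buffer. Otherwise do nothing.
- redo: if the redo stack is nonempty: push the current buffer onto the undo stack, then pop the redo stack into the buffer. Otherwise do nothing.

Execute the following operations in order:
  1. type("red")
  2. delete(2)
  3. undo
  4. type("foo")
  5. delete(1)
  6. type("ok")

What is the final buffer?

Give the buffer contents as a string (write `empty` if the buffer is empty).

Answer: redfook

Derivation:
After op 1 (type): buf='red' undo_depth=1 redo_depth=0
After op 2 (delete): buf='r' undo_depth=2 redo_depth=0
After op 3 (undo): buf='red' undo_depth=1 redo_depth=1
After op 4 (type): buf='redfoo' undo_depth=2 redo_depth=0
After op 5 (delete): buf='redfo' undo_depth=3 redo_depth=0
After op 6 (type): buf='redfook' undo_depth=4 redo_depth=0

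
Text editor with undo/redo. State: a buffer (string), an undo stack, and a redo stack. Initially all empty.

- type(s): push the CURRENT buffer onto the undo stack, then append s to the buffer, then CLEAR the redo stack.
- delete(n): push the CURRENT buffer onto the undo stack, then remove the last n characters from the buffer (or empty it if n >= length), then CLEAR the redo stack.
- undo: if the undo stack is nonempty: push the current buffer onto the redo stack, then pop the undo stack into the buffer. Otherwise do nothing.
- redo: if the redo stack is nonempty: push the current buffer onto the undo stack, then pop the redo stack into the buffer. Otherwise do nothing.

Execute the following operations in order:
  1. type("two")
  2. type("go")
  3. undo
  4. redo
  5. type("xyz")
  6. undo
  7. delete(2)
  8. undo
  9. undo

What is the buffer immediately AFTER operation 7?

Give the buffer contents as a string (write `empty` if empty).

Answer: two

Derivation:
After op 1 (type): buf='two' undo_depth=1 redo_depth=0
After op 2 (type): buf='twogo' undo_depth=2 redo_depth=0
After op 3 (undo): buf='two' undo_depth=1 redo_depth=1
After op 4 (redo): buf='twogo' undo_depth=2 redo_depth=0
After op 5 (type): buf='twogoxyz' undo_depth=3 redo_depth=0
After op 6 (undo): buf='twogo' undo_depth=2 redo_depth=1
After op 7 (delete): buf='two' undo_depth=3 redo_depth=0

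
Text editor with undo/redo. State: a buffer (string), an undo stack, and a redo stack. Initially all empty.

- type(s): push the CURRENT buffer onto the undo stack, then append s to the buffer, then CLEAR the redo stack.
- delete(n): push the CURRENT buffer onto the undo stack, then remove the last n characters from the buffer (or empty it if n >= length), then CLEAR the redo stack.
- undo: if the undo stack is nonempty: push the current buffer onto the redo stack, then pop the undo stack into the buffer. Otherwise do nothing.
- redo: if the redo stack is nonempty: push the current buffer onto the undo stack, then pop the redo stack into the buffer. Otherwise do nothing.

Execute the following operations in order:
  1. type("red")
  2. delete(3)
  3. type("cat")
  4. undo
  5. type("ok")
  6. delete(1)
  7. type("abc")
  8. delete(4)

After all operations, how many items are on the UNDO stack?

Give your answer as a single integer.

Answer: 6

Derivation:
After op 1 (type): buf='red' undo_depth=1 redo_depth=0
After op 2 (delete): buf='(empty)' undo_depth=2 redo_depth=0
After op 3 (type): buf='cat' undo_depth=3 redo_depth=0
After op 4 (undo): buf='(empty)' undo_depth=2 redo_depth=1
After op 5 (type): buf='ok' undo_depth=3 redo_depth=0
After op 6 (delete): buf='o' undo_depth=4 redo_depth=0
After op 7 (type): buf='oabc' undo_depth=5 redo_depth=0
After op 8 (delete): buf='(empty)' undo_depth=6 redo_depth=0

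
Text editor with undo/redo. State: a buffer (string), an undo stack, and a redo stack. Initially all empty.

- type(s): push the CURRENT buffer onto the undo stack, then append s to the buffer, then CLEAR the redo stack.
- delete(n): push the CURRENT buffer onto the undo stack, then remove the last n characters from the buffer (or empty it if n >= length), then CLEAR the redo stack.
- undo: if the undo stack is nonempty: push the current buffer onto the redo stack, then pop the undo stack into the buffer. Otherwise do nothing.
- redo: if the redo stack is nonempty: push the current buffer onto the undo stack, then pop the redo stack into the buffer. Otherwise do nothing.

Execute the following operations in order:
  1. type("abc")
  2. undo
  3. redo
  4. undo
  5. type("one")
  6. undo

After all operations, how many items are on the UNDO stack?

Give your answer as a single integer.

After op 1 (type): buf='abc' undo_depth=1 redo_depth=0
After op 2 (undo): buf='(empty)' undo_depth=0 redo_depth=1
After op 3 (redo): buf='abc' undo_depth=1 redo_depth=0
After op 4 (undo): buf='(empty)' undo_depth=0 redo_depth=1
After op 5 (type): buf='one' undo_depth=1 redo_depth=0
After op 6 (undo): buf='(empty)' undo_depth=0 redo_depth=1

Answer: 0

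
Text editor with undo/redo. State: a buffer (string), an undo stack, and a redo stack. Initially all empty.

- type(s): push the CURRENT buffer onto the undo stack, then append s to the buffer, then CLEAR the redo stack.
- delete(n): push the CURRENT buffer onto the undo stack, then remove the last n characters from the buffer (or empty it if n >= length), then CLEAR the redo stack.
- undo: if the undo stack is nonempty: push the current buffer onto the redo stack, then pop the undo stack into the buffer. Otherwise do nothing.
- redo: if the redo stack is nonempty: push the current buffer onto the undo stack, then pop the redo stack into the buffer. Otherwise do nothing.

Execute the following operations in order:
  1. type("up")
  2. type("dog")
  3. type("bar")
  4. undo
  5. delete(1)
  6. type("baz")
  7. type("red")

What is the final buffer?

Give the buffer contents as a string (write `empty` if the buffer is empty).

After op 1 (type): buf='up' undo_depth=1 redo_depth=0
After op 2 (type): buf='updog' undo_depth=2 redo_depth=0
After op 3 (type): buf='updogbar' undo_depth=3 redo_depth=0
After op 4 (undo): buf='updog' undo_depth=2 redo_depth=1
After op 5 (delete): buf='updo' undo_depth=3 redo_depth=0
After op 6 (type): buf='updobaz' undo_depth=4 redo_depth=0
After op 7 (type): buf='updobazred' undo_depth=5 redo_depth=0

Answer: updobazred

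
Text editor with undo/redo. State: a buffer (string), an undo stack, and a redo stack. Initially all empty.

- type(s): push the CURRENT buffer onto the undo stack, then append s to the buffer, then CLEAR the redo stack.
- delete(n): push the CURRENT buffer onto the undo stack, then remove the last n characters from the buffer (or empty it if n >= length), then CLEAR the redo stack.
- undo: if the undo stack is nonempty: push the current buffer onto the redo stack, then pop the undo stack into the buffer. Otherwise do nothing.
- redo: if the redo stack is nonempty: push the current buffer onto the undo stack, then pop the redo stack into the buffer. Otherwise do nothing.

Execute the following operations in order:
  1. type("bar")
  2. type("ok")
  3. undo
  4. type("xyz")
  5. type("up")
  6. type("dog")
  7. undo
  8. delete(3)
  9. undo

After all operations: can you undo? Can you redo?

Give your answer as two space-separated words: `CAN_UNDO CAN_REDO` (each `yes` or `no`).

Answer: yes yes

Derivation:
After op 1 (type): buf='bar' undo_depth=1 redo_depth=0
After op 2 (type): buf='barok' undo_depth=2 redo_depth=0
After op 3 (undo): buf='bar' undo_depth=1 redo_depth=1
After op 4 (type): buf='barxyz' undo_depth=2 redo_depth=0
After op 5 (type): buf='barxyzup' undo_depth=3 redo_depth=0
After op 6 (type): buf='barxyzupdog' undo_depth=4 redo_depth=0
After op 7 (undo): buf='barxyzup' undo_depth=3 redo_depth=1
After op 8 (delete): buf='barxy' undo_depth=4 redo_depth=0
After op 9 (undo): buf='barxyzup' undo_depth=3 redo_depth=1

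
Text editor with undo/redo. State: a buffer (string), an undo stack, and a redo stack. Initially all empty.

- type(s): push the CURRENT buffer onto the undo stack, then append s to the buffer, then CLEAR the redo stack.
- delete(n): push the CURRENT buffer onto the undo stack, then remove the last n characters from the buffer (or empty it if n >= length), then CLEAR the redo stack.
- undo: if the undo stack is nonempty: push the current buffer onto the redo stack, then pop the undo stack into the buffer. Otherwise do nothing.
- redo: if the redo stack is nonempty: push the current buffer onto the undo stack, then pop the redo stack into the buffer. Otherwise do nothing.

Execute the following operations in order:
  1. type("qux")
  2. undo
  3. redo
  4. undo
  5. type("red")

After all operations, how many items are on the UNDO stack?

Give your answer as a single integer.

After op 1 (type): buf='qux' undo_depth=1 redo_depth=0
After op 2 (undo): buf='(empty)' undo_depth=0 redo_depth=1
After op 3 (redo): buf='qux' undo_depth=1 redo_depth=0
After op 4 (undo): buf='(empty)' undo_depth=0 redo_depth=1
After op 5 (type): buf='red' undo_depth=1 redo_depth=0

Answer: 1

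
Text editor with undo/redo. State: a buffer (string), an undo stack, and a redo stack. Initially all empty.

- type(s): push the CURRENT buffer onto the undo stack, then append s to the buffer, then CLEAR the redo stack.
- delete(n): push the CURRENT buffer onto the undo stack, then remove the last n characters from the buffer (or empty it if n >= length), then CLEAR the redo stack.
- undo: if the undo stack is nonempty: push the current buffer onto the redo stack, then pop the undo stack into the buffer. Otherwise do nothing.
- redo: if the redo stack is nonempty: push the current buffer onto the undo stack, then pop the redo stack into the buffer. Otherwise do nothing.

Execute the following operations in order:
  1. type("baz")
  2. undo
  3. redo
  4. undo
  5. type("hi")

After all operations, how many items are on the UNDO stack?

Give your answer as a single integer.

After op 1 (type): buf='baz' undo_depth=1 redo_depth=0
After op 2 (undo): buf='(empty)' undo_depth=0 redo_depth=1
After op 3 (redo): buf='baz' undo_depth=1 redo_depth=0
After op 4 (undo): buf='(empty)' undo_depth=0 redo_depth=1
After op 5 (type): buf='hi' undo_depth=1 redo_depth=0

Answer: 1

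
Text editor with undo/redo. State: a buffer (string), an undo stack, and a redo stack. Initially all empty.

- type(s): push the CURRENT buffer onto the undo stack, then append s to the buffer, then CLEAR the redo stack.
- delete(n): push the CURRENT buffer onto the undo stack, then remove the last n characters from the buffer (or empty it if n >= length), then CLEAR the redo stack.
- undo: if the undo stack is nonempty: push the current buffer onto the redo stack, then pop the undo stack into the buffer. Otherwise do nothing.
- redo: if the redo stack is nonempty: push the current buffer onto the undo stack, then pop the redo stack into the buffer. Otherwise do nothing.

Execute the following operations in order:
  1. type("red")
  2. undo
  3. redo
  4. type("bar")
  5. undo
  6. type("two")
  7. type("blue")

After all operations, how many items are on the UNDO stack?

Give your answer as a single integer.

Answer: 3

Derivation:
After op 1 (type): buf='red' undo_depth=1 redo_depth=0
After op 2 (undo): buf='(empty)' undo_depth=0 redo_depth=1
After op 3 (redo): buf='red' undo_depth=1 redo_depth=0
After op 4 (type): buf='redbar' undo_depth=2 redo_depth=0
After op 5 (undo): buf='red' undo_depth=1 redo_depth=1
After op 6 (type): buf='redtwo' undo_depth=2 redo_depth=0
After op 7 (type): buf='redtwoblue' undo_depth=3 redo_depth=0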